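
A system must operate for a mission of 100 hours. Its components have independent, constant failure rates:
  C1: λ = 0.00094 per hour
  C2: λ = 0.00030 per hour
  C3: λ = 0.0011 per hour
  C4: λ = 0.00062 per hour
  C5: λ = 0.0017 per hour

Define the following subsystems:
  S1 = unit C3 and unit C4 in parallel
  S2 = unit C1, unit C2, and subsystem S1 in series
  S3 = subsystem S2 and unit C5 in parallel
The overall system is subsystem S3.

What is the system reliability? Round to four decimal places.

R(C1) = exp(−0.00094 × 100) = 0.910283
R(C2) = exp(−0.00030 × 100) = 0.970446
R(C3) = exp(−0.0011 × 100) = 0.895834
R(C4) = exp(−0.00062 × 100) = 0.939883
R(C5) = exp(−0.0017 × 100) = 0.843665
Parallel (C3 and C4): 1 − (1 − 0.895834)(1 − 0.939883) = 0.993738
Series (C1, C2, and [0.993738]): 0.910283 × 0.970446 × 0.993738 = 0.877849
Parallel ([0.877849] and C5): 1 − (1 − 0.877849)(1 − 0.843665) = 0.9809

0.9809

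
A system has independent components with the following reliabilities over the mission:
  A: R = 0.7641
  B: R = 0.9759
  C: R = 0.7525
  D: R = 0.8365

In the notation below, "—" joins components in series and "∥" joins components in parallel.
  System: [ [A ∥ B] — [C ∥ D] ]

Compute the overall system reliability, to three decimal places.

0.954

Parallel (A and B): 1 − (1 − 0.76410)(1 − 0.97590) = 0.99431
Parallel (C and D): 1 − (1 − 0.75250)(1 − 0.83650) = 0.95953
Series ([0.99431] and [0.95953]): 0.99431 × 0.95953 = 0.954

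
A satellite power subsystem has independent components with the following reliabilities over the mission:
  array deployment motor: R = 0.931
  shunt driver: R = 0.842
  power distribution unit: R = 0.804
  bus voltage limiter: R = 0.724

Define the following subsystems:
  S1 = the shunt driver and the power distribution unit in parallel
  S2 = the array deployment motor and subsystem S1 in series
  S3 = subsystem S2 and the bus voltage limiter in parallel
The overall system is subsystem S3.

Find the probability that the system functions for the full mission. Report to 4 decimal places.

Parallel (shunt driver and power distribution unit): 1 − (1 − 0.842000)(1 − 0.804000) = 0.969032
Series (array deployment motor and [0.969032]): 0.931000 × 0.969032 = 0.902169
Parallel ([0.902169] and bus voltage limiter): 1 − (1 − 0.902169)(1 − 0.724000) = 0.9730

0.9730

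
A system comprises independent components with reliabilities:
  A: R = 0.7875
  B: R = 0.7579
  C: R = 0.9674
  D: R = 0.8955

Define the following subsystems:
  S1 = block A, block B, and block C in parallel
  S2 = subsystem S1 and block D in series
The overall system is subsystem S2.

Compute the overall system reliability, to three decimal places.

0.894

Parallel (A, B, and C): 1 − (1 − 0.78750)(1 − 0.75790)(1 − 0.96740) = 0.99832
Series ([0.99832] and D): 0.99832 × 0.89550 = 0.894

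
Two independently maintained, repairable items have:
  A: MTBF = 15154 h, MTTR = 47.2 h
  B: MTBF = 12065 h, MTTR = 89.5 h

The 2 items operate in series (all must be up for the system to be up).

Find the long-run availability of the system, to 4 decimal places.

0.9896

A(A) = MTBF/(MTBF+MTTR) = 15154/(15154+47.2) = 0.996895
A(B) = MTBF/(MTBF+MTTR) = 12065/(12065+89.5) = 0.992636
Series availability: 0.996895 × 0.992636 = 0.9896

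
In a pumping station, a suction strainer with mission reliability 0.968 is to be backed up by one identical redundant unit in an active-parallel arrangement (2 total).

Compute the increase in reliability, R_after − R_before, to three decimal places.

R_before = 0.968
R_after = 1 − (1 − 0.968)^2 = 0.999
ΔR = 0.999 − 0.968 = 0.031

0.031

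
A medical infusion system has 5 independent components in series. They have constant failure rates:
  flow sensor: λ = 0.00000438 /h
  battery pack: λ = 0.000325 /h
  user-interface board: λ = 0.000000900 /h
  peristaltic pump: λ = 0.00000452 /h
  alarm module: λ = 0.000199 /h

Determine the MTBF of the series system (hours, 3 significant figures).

Series of exponential components: λ_sys = Σ λ_i
λ_sys = 0.00000438 + 0.000325 + 0.000000900 + 0.00000452 + 0.000199 = 5.3380e-04 /h
MTBF = 1 / λ_sys = 1870 h

1870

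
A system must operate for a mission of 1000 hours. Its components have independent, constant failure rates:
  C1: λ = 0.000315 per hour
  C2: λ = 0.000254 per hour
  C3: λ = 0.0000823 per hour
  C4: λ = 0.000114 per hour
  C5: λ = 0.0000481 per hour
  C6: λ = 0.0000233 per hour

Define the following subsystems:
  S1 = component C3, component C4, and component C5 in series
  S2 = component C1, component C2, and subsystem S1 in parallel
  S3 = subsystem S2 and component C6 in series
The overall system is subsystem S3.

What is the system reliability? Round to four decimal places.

0.9641

R(C1) = exp(−0.000315 × 1000) = 0.729789
R(C2) = exp(−0.000254 × 1000) = 0.775692
R(C3) = exp(−0.0000823 × 1000) = 0.920996
R(C4) = exp(−0.000114 × 1000) = 0.892258
R(C5) = exp(−0.0000481 × 1000) = 0.953038
R(C6) = exp(−0.0000233 × 1000) = 0.976969
Series (C3, C4, and C5): 0.920996 × 0.892258 × 0.953038 = 0.783174
Parallel (C1, C2, and [0.783174]): 1 − (1 − 0.729789)(1 − 0.775692)(1 − 0.783174) = 0.986858
Series ([0.986858] and C6): 0.986858 × 0.976969 = 0.9641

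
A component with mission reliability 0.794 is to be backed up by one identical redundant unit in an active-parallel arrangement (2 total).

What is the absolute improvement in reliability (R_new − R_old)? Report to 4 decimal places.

R_before = 0.794
R_after = 1 − (1 − 0.794)^2 = 0.9576
ΔR = 0.9576 − 0.794 = 0.1636

0.1636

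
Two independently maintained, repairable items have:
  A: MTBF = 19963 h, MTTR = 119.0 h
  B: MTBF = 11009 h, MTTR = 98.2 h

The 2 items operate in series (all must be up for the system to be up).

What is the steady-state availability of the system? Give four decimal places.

A(A) = MTBF/(MTBF+MTTR) = 19963/(19963+119.0) = 0.994074
A(B) = MTBF/(MTBF+MTTR) = 11009/(11009+98.2) = 0.991159
Series availability: 0.994074 × 0.991159 = 0.9853

0.9853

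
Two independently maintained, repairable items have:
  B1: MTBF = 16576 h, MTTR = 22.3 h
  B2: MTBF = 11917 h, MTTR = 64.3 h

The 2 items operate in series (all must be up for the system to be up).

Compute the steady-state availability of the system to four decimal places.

0.9933

A(B1) = MTBF/(MTBF+MTTR) = 16576/(16576+22.3) = 0.998656
A(B2) = MTBF/(MTBF+MTTR) = 11917/(11917+64.3) = 0.994633
Series availability: 0.998656 × 0.994633 = 0.9933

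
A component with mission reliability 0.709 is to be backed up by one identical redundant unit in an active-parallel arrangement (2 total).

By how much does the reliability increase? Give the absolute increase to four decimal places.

0.2063

R_before = 0.709
R_after = 1 − (1 − 0.709)^2 = 0.9153
ΔR = 0.9153 − 0.709 = 0.2063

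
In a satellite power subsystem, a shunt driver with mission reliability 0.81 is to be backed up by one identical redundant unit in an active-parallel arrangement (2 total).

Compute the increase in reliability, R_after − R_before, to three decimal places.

R_before = 0.81
R_after = 1 − (1 − 0.81)^2 = 0.964
ΔR = 0.964 − 0.81 = 0.154

0.154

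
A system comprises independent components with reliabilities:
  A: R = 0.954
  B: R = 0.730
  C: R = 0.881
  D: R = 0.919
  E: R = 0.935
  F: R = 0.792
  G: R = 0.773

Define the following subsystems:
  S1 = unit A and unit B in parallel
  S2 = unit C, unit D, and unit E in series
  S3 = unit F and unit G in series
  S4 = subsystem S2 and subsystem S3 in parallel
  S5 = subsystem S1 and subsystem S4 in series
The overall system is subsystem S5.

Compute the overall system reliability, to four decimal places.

Parallel (A and B): 1 − (1 − 0.954000)(1 − 0.730000) = 0.987580
Series (C, D, and E): 0.881000 × 0.919000 × 0.935000 = 0.757012
Series (F and G): 0.792000 × 0.773000 = 0.612216
Parallel ([0.757012] and [0.612216]): 1 − (1 − 0.757012)(1 − 0.612216) = 0.905773
Series ([0.987580] and [0.905773]): 0.987580 × 0.905773 = 0.8945

0.8945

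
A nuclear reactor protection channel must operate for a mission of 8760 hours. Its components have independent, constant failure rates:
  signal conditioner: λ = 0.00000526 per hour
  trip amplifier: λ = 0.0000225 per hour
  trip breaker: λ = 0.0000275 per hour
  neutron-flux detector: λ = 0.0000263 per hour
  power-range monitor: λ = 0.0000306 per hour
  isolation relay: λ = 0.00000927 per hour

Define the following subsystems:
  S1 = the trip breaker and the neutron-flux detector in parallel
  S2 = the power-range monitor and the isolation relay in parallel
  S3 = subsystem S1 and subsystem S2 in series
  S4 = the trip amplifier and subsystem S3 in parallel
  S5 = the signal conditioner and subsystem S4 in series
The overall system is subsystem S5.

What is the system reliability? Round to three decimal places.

0.944

R(signal conditioner) = exp(−0.00000526 × 8760) = 0.95497
R(trip amplifier) = exp(−0.0000225 × 8760) = 0.82111
R(trip breaker) = exp(−0.0000275 × 8760) = 0.78592
R(neutron-flux detector) = exp(−0.0000263 × 8760) = 0.79423
R(power-range monitor) = exp(−0.0000306 × 8760) = 0.76486
R(isolation relay) = exp(−0.00000927 × 8760) = 0.92200
Parallel (trip breaker and neutron-flux detector): 1 − (1 − 0.78592)(1 − 0.79423) = 0.95595
Parallel (power-range monitor and isolation relay): 1 − (1 − 0.76486)(1 − 0.92200) = 0.98166
Series ([0.95595] and [0.98166]): 0.95595 × 0.98166 = 0.93842
Parallel (trip amplifier and [0.93842]): 1 − (1 − 0.82111)(1 − 0.93842) = 0.98898
Series (signal conditioner and [0.98898]): 0.95497 × 0.98898 = 0.944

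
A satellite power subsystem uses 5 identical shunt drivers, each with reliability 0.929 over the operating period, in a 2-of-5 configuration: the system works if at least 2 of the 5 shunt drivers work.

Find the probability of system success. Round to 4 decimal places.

R = Σ_{i=2}^{5} C(5,i) p^i (1−p)^{5−i} with p = 0.929
C(5,2)·0.929^2·0.071^3 = 0.003089
C(5,3)·0.929^3·0.071^2 = 0.040417
C(5,4)·0.929^4·0.071^1 = 0.264418
C(5,5)·0.929^5·0.071^0 = 0.691956
Sum = 0.9999

0.9999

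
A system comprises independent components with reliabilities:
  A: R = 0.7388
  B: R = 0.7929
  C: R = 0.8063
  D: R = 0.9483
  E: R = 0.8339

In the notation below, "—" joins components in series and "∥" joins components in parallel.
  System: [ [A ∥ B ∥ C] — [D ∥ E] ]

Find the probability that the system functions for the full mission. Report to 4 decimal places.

Parallel (A, B, and C): 1 − (1 − 0.738800)(1 − 0.792900)(1 − 0.806300) = 0.989522
Parallel (D and E): 1 − (1 − 0.948300)(1 − 0.833900) = 0.991413
Series ([0.989522] and [0.991413]): 0.989522 × 0.991413 = 0.9810

0.9810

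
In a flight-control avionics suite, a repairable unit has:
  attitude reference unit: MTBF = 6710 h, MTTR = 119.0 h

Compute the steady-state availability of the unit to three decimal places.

0.983

A(attitude reference unit) = MTBF/(MTBF+MTTR) = 6710/(6710+119.0) = 0.983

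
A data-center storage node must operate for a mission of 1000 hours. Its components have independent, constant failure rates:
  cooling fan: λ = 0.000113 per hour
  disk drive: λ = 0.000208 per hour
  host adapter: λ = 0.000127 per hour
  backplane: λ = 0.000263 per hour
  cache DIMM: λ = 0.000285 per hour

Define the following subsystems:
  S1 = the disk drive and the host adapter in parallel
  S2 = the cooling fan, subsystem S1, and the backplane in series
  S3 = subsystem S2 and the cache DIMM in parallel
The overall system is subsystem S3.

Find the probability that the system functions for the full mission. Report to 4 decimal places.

0.9185

R(cooling fan) = exp(−0.000113 × 1000) = 0.893151
R(disk drive) = exp(−0.000208 × 1000) = 0.812207
R(host adapter) = exp(−0.000127 × 1000) = 0.880734
R(backplane) = exp(−0.000263 × 1000) = 0.768742
R(cache DIMM) = exp(−0.000285 × 1000) = 0.752014
Parallel (disk drive and host adapter): 1 − (1 − 0.812207)(1 − 0.880734) = 0.977603
Series (cooling fan, [0.977603], and backplane): 0.893151 × 0.977603 × 0.768742 = 0.671225
Parallel ([0.671225] and cache DIMM): 1 − (1 − 0.671225)(1 − 0.752014) = 0.9185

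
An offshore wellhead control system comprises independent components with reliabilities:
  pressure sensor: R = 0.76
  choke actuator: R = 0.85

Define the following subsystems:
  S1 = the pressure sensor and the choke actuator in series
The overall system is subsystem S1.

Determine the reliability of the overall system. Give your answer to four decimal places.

0.6460

Series (pressure sensor and choke actuator): 0.760000 × 0.850000 = 0.6460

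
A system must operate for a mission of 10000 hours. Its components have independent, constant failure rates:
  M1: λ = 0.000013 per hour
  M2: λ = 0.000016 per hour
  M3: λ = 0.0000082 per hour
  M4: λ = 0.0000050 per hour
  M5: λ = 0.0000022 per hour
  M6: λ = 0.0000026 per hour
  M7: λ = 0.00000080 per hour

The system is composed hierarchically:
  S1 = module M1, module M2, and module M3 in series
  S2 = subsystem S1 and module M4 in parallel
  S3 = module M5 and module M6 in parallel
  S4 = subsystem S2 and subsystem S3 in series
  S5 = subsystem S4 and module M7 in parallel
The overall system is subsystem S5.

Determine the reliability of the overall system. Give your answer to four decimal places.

0.9999

R(M1) = exp(−0.000013 × 10000) = 0.878095
R(M2) = exp(−0.000016 × 10000) = 0.852144
R(M3) = exp(−0.0000082 × 10000) = 0.921272
R(M4) = exp(−0.0000050 × 10000) = 0.951229
R(M5) = exp(−0.0000022 × 10000) = 0.978240
R(M6) = exp(−0.0000026 × 10000) = 0.974335
R(M7) = exp(−0.00000080 × 10000) = 0.992032
Series (M1, M2, and M3): 0.878095 × 0.852144 × 0.921272 = 0.689354
Parallel ([0.689354] and M4): 1 − (1 − 0.689354)(1 − 0.951229) = 0.984849
Parallel (M5 and M6): 1 − (1 − 0.978240)(1 − 0.974335) = 0.999442
Series ([0.984849] and [0.999442]): 0.984849 × 0.999442 = 0.984299
Parallel ([0.984299] and M7): 1 − (1 − 0.984299)(1 − 0.992032) = 0.9999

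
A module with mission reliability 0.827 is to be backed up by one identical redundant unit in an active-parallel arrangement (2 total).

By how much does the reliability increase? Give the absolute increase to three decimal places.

R_before = 0.827
R_after = 1 − (1 − 0.827)^2 = 0.970
ΔR = 0.970 − 0.827 = 0.143

0.143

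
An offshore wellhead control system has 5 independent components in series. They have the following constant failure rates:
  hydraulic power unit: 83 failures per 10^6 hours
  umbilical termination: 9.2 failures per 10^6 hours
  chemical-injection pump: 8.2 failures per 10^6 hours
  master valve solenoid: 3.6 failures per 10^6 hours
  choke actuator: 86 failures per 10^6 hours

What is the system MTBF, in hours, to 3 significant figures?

Series of exponential components: λ_sys = Σ λ_i
λ_sys = 0.000083 + 0.0000092 + 0.0000082 + 0.0000036 + 0.000086 = 1.9000e-04 /h
MTBF = 1 / λ_sys = 5260 h

5260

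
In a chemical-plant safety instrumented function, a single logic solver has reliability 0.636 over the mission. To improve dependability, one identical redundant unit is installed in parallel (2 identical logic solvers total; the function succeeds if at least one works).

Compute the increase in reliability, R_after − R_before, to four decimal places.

R_before = 0.636
R_after = 1 − (1 − 0.636)^2 = 0.8675
ΔR = 0.8675 − 0.636 = 0.2315

0.2315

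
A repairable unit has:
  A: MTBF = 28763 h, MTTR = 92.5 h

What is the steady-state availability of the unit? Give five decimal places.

A(A) = MTBF/(MTBF+MTTR) = 28763/(28763+92.5) = 0.99679

0.99679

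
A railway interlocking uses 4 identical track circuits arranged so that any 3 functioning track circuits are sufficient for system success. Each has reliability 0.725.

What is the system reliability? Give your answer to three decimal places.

R = Σ_{i=3}^{4} C(4,i) p^i (1−p)^{4−i} with p = 0.725
C(4,3)·0.725^3·0.275^1 = 0.41919
C(4,4)·0.725^4·0.275^0 = 0.27628
Sum = 0.695

0.695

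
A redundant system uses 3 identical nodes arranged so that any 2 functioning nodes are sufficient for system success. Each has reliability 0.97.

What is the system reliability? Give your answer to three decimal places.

R = Σ_{i=2}^{3} C(3,i) p^i (1−p)^{3−i} with p = 0.97
C(3,2)·0.97^2·0.03^1 = 0.08468
C(3,3)·0.97^3·0.03^0 = 0.91267
Sum = 0.997

0.997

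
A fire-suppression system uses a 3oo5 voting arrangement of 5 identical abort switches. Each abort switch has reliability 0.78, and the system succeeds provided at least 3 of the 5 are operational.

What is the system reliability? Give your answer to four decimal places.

R = Σ_{i=3}^{5} C(5,i) p^i (1−p)^{5−i} with p = 0.78
C(5,3)·0.78^3·0.22^2 = 0.229683
C(5,4)·0.78^4·0.22^1 = 0.407166
C(5,5)·0.78^5·0.22^0 = 0.288717
Sum = 0.9256

0.9256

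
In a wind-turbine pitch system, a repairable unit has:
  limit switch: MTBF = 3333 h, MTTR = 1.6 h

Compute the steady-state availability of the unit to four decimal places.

0.9995

A(limit switch) = MTBF/(MTBF+MTTR) = 3333/(3333+1.6) = 0.9995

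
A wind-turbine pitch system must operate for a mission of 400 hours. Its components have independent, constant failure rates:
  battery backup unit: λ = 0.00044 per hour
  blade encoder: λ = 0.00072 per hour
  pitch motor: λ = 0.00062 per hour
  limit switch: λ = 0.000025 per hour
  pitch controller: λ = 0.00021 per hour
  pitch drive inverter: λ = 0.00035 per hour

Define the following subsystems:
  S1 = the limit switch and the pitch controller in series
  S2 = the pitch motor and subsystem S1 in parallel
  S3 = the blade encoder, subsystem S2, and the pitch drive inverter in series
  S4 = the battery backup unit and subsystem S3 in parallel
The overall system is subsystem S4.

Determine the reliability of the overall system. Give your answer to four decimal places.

0.9417

R(battery backup unit) = exp(−0.00044 × 400) = 0.838618
R(blade encoder) = exp(−0.00072 × 400) = 0.749762
R(pitch motor) = exp(−0.00062 × 400) = 0.780360
R(limit switch) = exp(−0.000025 × 400) = 0.990050
R(pitch controller) = exp(−0.00021 × 400) = 0.919431
R(pitch drive inverter) = exp(−0.00035 × 400) = 0.869358
Series (limit switch and pitch controller): 0.990050 × 0.919431 = 0.910283
Parallel (pitch motor and [0.910283]): 1 − (1 − 0.780360)(1 − 0.910283) = 0.980295
Series (blade encoder, [0.980295], and pitch drive inverter): 0.749762 × 0.980295 × 0.869358 = 0.638968
Parallel (battery backup unit and [0.638968]): 1 − (1 − 0.838618)(1 − 0.638968) = 0.9417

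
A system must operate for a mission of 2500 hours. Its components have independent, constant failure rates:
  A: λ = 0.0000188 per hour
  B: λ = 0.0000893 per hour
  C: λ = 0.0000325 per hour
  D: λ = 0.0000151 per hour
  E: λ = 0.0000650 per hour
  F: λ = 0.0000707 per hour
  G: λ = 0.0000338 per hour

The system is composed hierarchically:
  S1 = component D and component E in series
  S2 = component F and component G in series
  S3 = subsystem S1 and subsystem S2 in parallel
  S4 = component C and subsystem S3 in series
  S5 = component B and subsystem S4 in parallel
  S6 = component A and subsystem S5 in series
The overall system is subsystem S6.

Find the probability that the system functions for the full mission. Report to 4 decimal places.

R(A) = exp(−0.0000188 × 2500) = 0.954087
R(B) = exp(−0.0000893 × 2500) = 0.799915
R(C) = exp(−0.0000325 × 2500) = 0.921963
R(D) = exp(−0.0000151 × 2500) = 0.962954
R(E) = exp(−0.0000650 × 2500) = 0.850016
R(F) = exp(−0.0000707 × 2500) = 0.837989
R(G) = exp(−0.0000338 × 2500) = 0.918972
Series (D and E): 0.962954 × 0.850016 = 0.818526
Series (F and G): 0.837989 × 0.918972 = 0.770088
Parallel ([0.818526] and [0.770088]): 1 − (1 − 0.818526)(1 − 0.770088) = 0.958277
Series (C and [0.958277]): 0.921963 × 0.958277 = 0.883496
Parallel (B and [0.883496]): 1 − (1 − 0.799915)(1 − 0.883496) = 0.976689
Series (A and [0.976689]): 0.954087 × 0.976689 = 0.9318

0.9318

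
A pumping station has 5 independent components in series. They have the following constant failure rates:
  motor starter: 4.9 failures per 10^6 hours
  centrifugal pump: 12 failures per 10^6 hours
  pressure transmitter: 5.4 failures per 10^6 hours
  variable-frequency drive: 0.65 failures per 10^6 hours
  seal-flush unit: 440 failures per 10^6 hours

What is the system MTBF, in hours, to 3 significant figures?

Series of exponential components: λ_sys = Σ λ_i
λ_sys = 0.0000049 + 0.000012 + 0.0000054 + 0.00000065 + 0.00044 = 4.6295e-04 /h
MTBF = 1 / λ_sys = 2160 h

2160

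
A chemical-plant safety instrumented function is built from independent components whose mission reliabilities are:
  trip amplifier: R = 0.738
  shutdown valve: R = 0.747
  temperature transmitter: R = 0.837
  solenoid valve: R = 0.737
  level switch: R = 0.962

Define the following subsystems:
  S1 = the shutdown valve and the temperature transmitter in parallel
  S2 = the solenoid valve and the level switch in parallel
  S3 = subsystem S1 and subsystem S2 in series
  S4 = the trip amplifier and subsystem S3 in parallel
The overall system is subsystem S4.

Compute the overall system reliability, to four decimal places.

0.9867

Parallel (shutdown valve and temperature transmitter): 1 − (1 − 0.747000)(1 − 0.837000) = 0.958761
Parallel (solenoid valve and level switch): 1 − (1 − 0.737000)(1 − 0.962000) = 0.990006
Series ([0.958761] and [0.990006]): 0.958761 × 0.990006 = 0.949179
Parallel (trip amplifier and [0.949179]): 1 − (1 − 0.738000)(1 − 0.949179) = 0.9867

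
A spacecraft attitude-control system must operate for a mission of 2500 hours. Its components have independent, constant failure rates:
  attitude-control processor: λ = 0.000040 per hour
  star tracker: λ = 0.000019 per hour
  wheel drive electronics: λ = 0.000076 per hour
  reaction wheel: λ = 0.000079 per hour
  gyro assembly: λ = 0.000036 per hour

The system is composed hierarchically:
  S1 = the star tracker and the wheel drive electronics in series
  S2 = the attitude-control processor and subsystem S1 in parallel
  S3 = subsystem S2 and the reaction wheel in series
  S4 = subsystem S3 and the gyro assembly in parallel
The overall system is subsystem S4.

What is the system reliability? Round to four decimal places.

R(attitude-control processor) = exp(−0.000040 × 2500) = 0.904837
R(star tracker) = exp(−0.000019 × 2500) = 0.953610
R(wheel drive electronics) = exp(−0.000076 × 2500) = 0.826959
R(reaction wheel) = exp(−0.000079 × 2500) = 0.820780
R(gyro assembly) = exp(−0.000036 × 2500) = 0.913931
Series (star tracker and wheel drive electronics): 0.953610 × 0.826959 = 0.788596
Parallel (attitude-control processor and [0.788596]): 1 − (1 − 0.904837)(1 − 0.788596) = 0.979882
Series ([0.979882] and reaction wheel): 0.979882 × 0.820780 = 0.804268
Parallel ([0.804268] and gyro assembly): 1 − (1 − 0.804268)(1 − 0.913931) = 0.9832

0.9832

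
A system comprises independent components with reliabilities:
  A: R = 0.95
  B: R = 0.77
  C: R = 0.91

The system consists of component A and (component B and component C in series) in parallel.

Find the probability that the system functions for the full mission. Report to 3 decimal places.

0.985

Series (B and C): 0.77000 × 0.91000 = 0.70070
Parallel (A and [0.70070]): 1 − (1 − 0.95000)(1 − 0.70070) = 0.985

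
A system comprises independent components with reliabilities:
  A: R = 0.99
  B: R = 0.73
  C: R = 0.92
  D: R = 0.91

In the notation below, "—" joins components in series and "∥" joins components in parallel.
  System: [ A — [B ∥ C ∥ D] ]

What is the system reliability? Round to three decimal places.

Parallel (B, C, and D): 1 − (1 − 0.73000)(1 − 0.92000)(1 − 0.91000) = 0.99806
Series (A and [0.99806]): 0.99000 × 0.99806 = 0.988

0.988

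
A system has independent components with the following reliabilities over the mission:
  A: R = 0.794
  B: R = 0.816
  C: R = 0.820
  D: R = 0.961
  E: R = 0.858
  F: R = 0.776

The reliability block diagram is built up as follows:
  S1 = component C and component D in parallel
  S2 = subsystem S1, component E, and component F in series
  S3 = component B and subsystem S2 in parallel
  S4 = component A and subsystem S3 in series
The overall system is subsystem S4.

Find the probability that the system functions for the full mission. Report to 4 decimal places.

Parallel (C and D): 1 − (1 − 0.820000)(1 − 0.961000) = 0.992980
Series ([0.992980], E, and F): 0.992980 × 0.858000 × 0.776000 = 0.661134
Parallel (B and [0.661134]): 1 − (1 − 0.816000)(1 − 0.661134) = 0.937649
Series (A and [0.937649]): 0.794000 × 0.937649 = 0.7445

0.7445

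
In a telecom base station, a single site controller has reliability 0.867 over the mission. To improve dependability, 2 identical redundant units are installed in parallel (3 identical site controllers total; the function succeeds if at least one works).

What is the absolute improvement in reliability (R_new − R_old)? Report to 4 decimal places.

R_before = 0.867
R_after = 1 − (1 − 0.867)^3 = 0.9976
ΔR = 0.9976 − 0.867 = 0.1306

0.1306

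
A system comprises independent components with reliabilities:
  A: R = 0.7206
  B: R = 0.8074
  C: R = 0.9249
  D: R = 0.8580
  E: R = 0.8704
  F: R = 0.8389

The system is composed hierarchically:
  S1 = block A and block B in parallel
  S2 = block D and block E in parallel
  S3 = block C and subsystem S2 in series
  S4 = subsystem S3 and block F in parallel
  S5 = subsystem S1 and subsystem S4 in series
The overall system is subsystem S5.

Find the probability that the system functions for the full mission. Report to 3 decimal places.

0.932

Parallel (A and B): 1 − (1 − 0.72060)(1 − 0.80740) = 0.94619
Parallel (D and E): 1 − (1 − 0.85800)(1 − 0.87040) = 0.98160
Series (C and [0.98160]): 0.92490 × 0.98160 = 0.90788
Parallel ([0.90788] and F): 1 − (1 − 0.90788)(1 − 0.83890) = 0.98516
Series ([0.94619] and [0.98516]): 0.94619 × 0.98516 = 0.932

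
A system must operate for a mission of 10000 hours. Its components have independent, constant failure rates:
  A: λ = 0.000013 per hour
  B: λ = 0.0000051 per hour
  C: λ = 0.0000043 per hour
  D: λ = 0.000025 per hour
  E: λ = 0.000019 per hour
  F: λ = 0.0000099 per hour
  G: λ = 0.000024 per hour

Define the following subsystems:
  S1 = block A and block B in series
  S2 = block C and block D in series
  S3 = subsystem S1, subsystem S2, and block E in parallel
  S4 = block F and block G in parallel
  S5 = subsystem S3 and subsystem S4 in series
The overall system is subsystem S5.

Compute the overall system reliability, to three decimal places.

0.973

R(A) = exp(−0.000013 × 10000) = 0.87810
R(B) = exp(−0.0000051 × 10000) = 0.95028
R(C) = exp(−0.0000043 × 10000) = 0.95791
R(D) = exp(−0.000025 × 10000) = 0.77880
R(E) = exp(−0.000019 × 10000) = 0.82696
R(F) = exp(−0.0000099 × 10000) = 0.90574
R(G) = exp(−0.000024 × 10000) = 0.78663
Series (A and B): 0.87810 × 0.95028 = 0.83444
Series (C and D): 0.95791 × 0.77880 = 0.74602
Parallel ([0.83444], [0.74602], and E): 1 − (1 − 0.83444)(1 − 0.74602)(1 − 0.82696) = 0.99272
Parallel (F and G): 1 − (1 − 0.90574)(1 − 0.78663) = 0.97989
Series ([0.99272] and [0.97989]): 0.99272 × 0.97989 = 0.973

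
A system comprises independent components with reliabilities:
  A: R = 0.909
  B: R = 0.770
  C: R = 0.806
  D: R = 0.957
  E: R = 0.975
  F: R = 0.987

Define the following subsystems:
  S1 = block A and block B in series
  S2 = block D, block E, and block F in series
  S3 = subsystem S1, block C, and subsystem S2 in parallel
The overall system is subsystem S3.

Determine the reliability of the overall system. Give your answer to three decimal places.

Series (A and B): 0.90900 × 0.77000 = 0.69993
Series (D, E, and F): 0.95700 × 0.97500 × 0.98700 = 0.92095
Parallel ([0.69993], C, and [0.92095]): 1 − (1 − 0.69993)(1 − 0.80600)(1 − 0.92095) = 0.995

0.995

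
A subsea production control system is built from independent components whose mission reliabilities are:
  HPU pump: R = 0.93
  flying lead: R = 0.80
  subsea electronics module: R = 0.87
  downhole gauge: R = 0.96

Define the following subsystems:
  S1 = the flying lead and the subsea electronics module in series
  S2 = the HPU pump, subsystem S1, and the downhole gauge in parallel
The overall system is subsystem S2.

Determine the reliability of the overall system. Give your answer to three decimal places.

0.999

Series (flying lead and subsea electronics module): 0.80000 × 0.87000 = 0.69600
Parallel (HPU pump, [0.69600], and downhole gauge): 1 − (1 − 0.93000)(1 − 0.69600)(1 − 0.96000) = 0.999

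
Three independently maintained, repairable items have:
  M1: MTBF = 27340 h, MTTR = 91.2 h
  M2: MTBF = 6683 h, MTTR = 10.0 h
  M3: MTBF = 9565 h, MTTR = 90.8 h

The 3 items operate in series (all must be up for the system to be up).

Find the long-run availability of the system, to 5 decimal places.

0.98583

A(M1) = MTBF/(MTBF+MTTR) = 27340/(27340+91.2) = 0.996675
A(M2) = MTBF/(MTBF+MTTR) = 6683/(6683+10.0) = 0.998506
A(M3) = MTBF/(MTBF+MTTR) = 9565/(9565+90.8) = 0.990596
Series availability: 0.996675 × 0.998506 × 0.990596 = 0.98583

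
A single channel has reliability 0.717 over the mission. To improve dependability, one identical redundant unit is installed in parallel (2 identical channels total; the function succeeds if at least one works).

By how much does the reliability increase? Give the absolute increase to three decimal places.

R_before = 0.717
R_after = 1 − (1 − 0.717)^2 = 0.920
ΔR = 0.920 − 0.717 = 0.203

0.203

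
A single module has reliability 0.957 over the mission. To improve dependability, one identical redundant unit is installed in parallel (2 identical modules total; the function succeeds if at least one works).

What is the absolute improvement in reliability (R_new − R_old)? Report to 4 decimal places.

R_before = 0.957
R_after = 1 − (1 − 0.957)^2 = 0.9982
ΔR = 0.9982 − 0.957 = 0.0412

0.0412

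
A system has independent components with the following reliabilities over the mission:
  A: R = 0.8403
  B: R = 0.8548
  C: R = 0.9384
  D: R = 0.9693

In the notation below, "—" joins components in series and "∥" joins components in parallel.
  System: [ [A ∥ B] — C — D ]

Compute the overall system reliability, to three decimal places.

0.888

Parallel (A and B): 1 − (1 − 0.84030)(1 − 0.85480) = 0.97681
Series ([0.97681], C, and D): 0.97681 × 0.93840 × 0.96930 = 0.888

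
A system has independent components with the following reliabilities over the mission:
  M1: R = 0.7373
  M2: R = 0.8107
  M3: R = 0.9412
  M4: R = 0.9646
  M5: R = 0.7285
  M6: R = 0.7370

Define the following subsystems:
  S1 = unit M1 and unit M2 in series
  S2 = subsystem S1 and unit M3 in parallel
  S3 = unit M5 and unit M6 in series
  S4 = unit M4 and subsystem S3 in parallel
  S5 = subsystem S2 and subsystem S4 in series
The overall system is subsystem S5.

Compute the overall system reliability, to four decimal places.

0.9603

Series (M1 and M2): 0.737300 × 0.810700 = 0.597729
Parallel ([0.597729] and M3): 1 − (1 − 0.597729)(1 − 0.941200) = 0.976346
Series (M5 and M6): 0.728500 × 0.737000 = 0.536905
Parallel (M4 and [0.536905]): 1 − (1 − 0.964600)(1 − 0.536905) = 0.983606
Series ([0.976346] and [0.983606]): 0.976346 × 0.983606 = 0.9603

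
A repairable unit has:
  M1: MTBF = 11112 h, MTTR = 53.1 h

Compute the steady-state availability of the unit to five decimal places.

0.99524

A(M1) = MTBF/(MTBF+MTTR) = 11112/(11112+53.1) = 0.99524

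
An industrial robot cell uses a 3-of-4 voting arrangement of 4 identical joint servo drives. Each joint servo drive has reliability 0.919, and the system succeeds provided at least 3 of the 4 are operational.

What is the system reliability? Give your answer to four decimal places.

0.9648

R = Σ_{i=3}^{4} C(4,i) p^i (1−p)^{4−i} with p = 0.919
C(4,3)·0.919^3·0.081^1 = 0.251473
C(4,4)·0.919^4·0.081^0 = 0.713283
Sum = 0.9648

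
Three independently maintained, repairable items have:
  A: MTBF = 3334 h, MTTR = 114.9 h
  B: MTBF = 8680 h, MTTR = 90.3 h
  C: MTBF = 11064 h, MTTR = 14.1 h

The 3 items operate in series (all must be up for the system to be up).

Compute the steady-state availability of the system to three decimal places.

0.956

A(A) = MTBF/(MTBF+MTTR) = 3334/(3334+114.9) = 0.966685
A(B) = MTBF/(MTBF+MTTR) = 8680/(8680+90.3) = 0.989704
A(C) = MTBF/(MTBF+MTTR) = 11064/(11064+14.1) = 0.998727
Series availability: 0.966685 × 0.989704 × 0.998727 = 0.956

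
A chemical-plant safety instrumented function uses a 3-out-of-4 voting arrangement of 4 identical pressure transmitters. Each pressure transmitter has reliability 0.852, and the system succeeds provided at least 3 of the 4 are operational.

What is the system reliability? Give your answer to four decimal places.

0.8931

R = Σ_{i=3}^{4} C(4,i) p^i (1−p)^{4−i} with p = 0.852
C(4,3)·0.852^3·0.148^1 = 0.366134
C(4,4)·0.852^4·0.148^0 = 0.526937
Sum = 0.8931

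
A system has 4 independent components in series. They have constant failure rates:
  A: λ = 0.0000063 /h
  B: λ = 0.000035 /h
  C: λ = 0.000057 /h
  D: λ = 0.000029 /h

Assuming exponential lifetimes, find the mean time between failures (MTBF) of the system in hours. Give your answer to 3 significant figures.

7860

Series of exponential components: λ_sys = Σ λ_i
λ_sys = 0.0000063 + 0.000035 + 0.000057 + 0.000029 = 1.2730e-04 /h
MTBF = 1 / λ_sys = 7860 h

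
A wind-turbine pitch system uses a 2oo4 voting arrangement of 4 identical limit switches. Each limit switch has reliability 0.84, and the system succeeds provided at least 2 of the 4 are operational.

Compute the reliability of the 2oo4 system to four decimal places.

0.9856

R = Σ_{i=2}^{4} C(4,i) p^i (1−p)^{4−i} with p = 0.84
C(4,2)·0.84^2·0.16^2 = 0.108380
C(4,3)·0.84^3·0.16^1 = 0.379331
C(4,4)·0.84^4·0.16^0 = 0.497871
Sum = 0.9856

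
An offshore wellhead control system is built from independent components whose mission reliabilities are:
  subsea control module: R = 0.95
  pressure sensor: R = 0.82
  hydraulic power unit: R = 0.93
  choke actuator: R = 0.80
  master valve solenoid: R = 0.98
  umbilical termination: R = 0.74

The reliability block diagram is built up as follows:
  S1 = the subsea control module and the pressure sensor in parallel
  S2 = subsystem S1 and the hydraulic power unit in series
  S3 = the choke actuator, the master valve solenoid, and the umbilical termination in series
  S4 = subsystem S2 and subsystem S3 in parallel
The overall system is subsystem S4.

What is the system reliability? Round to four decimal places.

Parallel (subsea control module and pressure sensor): 1 − (1 − 0.950000)(1 − 0.820000) = 0.991000
Series ([0.991000] and hydraulic power unit): 0.991000 × 0.930000 = 0.921630
Series (choke actuator, master valve solenoid, and umbilical termination): 0.800000 × 0.980000 × 0.740000 = 0.580160
Parallel ([0.921630] and [0.580160]): 1 − (1 − 0.921630)(1 − 0.580160) = 0.9671

0.9671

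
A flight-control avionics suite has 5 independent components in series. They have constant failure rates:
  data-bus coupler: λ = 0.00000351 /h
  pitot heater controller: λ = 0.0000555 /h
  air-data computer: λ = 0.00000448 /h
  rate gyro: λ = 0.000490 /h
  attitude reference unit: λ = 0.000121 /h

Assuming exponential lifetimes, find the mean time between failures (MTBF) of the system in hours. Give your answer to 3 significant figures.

1480

Series of exponential components: λ_sys = Σ λ_i
λ_sys = 0.00000351 + 0.0000555 + 0.00000448 + 0.000490 + 0.000121 = 6.7449e-04 /h
MTBF = 1 / λ_sys = 1480 h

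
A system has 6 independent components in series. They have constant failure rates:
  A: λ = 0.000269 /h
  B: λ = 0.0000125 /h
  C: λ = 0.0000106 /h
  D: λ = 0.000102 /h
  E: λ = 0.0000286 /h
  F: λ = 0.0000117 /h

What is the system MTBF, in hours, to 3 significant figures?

2300

Series of exponential components: λ_sys = Σ λ_i
λ_sys = 0.000269 + 0.0000125 + 0.0000106 + 0.000102 + 0.0000286 + 0.0000117 = 4.3440e-04 /h
MTBF = 1 / λ_sys = 2300 h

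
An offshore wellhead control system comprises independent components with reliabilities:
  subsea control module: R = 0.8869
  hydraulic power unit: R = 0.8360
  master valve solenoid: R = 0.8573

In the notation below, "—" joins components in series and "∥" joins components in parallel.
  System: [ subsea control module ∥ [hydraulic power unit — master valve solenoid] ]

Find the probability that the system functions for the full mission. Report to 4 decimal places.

0.9680

Series (hydraulic power unit and master valve solenoid): 0.836000 × 0.857300 = 0.716703
Parallel (subsea control module and [0.716703]): 1 − (1 − 0.886900)(1 − 0.716703) = 0.9680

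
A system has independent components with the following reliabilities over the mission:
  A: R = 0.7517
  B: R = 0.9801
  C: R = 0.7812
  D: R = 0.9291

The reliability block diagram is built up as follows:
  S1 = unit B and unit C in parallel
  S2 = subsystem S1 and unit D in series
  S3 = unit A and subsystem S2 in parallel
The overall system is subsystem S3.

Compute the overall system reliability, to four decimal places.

Parallel (B and C): 1 − (1 − 0.980100)(1 − 0.781200) = 0.995646
Series ([0.995646] and D): 0.995646 × 0.929100 = 0.925055
Parallel (A and [0.925055]): 1 − (1 − 0.751700)(1 − 0.925055) = 0.9814

0.9814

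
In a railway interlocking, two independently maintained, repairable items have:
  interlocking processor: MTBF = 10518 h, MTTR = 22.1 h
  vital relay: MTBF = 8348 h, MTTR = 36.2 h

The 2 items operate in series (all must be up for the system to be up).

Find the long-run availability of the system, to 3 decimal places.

0.994

A(interlocking processor) = MTBF/(MTBF+MTTR) = 10518/(10518+22.1) = 0.997903
A(vital relay) = MTBF/(MTBF+MTTR) = 8348/(8348+36.2) = 0.995682
Series availability: 0.997903 × 0.995682 = 0.994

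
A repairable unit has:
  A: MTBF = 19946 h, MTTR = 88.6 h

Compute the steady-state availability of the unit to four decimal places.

0.9956

A(A) = MTBF/(MTBF+MTTR) = 19946/(19946+88.6) = 0.9956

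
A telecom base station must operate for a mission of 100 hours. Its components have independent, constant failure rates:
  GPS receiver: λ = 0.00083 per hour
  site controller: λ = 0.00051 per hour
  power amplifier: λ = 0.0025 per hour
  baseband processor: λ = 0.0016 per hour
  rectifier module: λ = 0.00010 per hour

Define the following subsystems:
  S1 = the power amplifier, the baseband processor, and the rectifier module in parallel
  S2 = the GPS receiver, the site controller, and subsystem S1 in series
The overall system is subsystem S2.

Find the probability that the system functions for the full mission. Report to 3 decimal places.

0.874

R(GPS receiver) = exp(−0.00083 × 100) = 0.92035
R(site controller) = exp(−0.00051 × 100) = 0.95028
R(power amplifier) = exp(−0.0025 × 100) = 0.77880
R(baseband processor) = exp(−0.0016 × 100) = 0.85214
R(rectifier module) = exp(−0.00010 × 100) = 0.99005
Parallel (power amplifier, baseband processor, and rectifier module): 1 − (1 − 0.77880)(1 − 0.85214)(1 − 0.99005) = 0.99967
Series (GPS receiver, site controller, and [0.99967]): 0.92035 × 0.95028 × 0.99967 = 0.874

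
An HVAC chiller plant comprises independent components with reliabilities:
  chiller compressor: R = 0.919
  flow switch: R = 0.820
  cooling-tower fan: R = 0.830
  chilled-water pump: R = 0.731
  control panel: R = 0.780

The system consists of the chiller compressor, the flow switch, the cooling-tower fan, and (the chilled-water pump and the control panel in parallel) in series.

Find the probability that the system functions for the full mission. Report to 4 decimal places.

0.5885

Parallel (chilled-water pump and control panel): 1 − (1 − 0.731000)(1 − 0.780000) = 0.940820
Series (chiller compressor, flow switch, cooling-tower fan, and [0.940820]): 0.919000 × 0.820000 × 0.830000 × 0.940820 = 0.5885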